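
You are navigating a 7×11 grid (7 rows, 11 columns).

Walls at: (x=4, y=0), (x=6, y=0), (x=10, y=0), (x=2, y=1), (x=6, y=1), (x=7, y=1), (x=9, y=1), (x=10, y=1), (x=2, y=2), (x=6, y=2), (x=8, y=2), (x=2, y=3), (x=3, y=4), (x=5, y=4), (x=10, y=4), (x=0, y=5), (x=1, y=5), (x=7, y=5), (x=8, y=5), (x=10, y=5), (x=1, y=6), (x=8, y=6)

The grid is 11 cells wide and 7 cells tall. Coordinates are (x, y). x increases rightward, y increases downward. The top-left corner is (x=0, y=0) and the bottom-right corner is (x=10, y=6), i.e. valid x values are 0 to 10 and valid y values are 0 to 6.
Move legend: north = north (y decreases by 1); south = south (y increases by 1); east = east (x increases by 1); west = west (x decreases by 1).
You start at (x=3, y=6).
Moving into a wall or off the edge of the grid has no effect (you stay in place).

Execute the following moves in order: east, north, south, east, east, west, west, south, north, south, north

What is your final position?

Answer: Final position: (x=4, y=5)

Derivation:
Start: (x=3, y=6)
  east (east): (x=3, y=6) -> (x=4, y=6)
  north (north): (x=4, y=6) -> (x=4, y=5)
  south (south): (x=4, y=5) -> (x=4, y=6)
  east (east): (x=4, y=6) -> (x=5, y=6)
  east (east): (x=5, y=6) -> (x=6, y=6)
  west (west): (x=6, y=6) -> (x=5, y=6)
  west (west): (x=5, y=6) -> (x=4, y=6)
  south (south): blocked, stay at (x=4, y=6)
  north (north): (x=4, y=6) -> (x=4, y=5)
  south (south): (x=4, y=5) -> (x=4, y=6)
  north (north): (x=4, y=6) -> (x=4, y=5)
Final: (x=4, y=5)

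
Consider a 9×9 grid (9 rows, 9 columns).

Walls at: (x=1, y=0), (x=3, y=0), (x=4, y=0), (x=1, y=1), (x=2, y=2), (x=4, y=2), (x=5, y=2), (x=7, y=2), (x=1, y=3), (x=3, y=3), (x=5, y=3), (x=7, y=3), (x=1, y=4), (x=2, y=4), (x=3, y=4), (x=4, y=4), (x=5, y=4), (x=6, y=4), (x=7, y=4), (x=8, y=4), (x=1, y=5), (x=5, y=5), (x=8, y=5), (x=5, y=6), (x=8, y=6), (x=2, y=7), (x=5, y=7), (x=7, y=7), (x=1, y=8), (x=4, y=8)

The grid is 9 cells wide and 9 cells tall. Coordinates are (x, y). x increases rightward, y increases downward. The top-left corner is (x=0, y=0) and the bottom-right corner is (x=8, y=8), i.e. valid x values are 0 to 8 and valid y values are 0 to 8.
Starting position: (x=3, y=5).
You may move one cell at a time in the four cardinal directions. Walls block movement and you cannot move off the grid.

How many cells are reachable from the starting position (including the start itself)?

BFS flood-fill from (x=3, y=5):
  Distance 0: (x=3, y=5)
  Distance 1: (x=2, y=5), (x=4, y=5), (x=3, y=6)
  Distance 2: (x=2, y=6), (x=4, y=6), (x=3, y=7)
  Distance 3: (x=1, y=6), (x=4, y=7), (x=3, y=8)
  Distance 4: (x=0, y=6), (x=1, y=7), (x=2, y=8)
  Distance 5: (x=0, y=5), (x=0, y=7)
  Distance 6: (x=0, y=4), (x=0, y=8)
  Distance 7: (x=0, y=3)
  Distance 8: (x=0, y=2)
  Distance 9: (x=0, y=1), (x=1, y=2)
  Distance 10: (x=0, y=0)
Total reachable: 22 (grid has 51 open cells total)

Answer: Reachable cells: 22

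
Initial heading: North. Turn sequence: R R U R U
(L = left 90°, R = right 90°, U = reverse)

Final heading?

Answer: Final heading: West

Derivation:
Start: North
  R (right (90° clockwise)) -> East
  R (right (90° clockwise)) -> South
  U (U-turn (180°)) -> North
  R (right (90° clockwise)) -> East
  U (U-turn (180°)) -> West
Final: West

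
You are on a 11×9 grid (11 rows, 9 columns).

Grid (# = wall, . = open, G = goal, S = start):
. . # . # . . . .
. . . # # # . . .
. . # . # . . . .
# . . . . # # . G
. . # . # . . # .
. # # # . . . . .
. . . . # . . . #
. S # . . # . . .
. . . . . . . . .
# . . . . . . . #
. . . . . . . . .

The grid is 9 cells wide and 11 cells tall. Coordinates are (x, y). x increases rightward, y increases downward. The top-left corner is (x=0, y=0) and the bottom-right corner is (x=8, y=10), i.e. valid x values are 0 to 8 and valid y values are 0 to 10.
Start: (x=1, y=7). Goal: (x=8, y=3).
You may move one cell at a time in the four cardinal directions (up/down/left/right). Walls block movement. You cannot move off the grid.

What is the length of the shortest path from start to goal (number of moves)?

BFS from (x=1, y=7) until reaching (x=8, y=3):
  Distance 0: (x=1, y=7)
  Distance 1: (x=1, y=6), (x=0, y=7), (x=1, y=8)
  Distance 2: (x=0, y=6), (x=2, y=6), (x=0, y=8), (x=2, y=8), (x=1, y=9)
  Distance 3: (x=0, y=5), (x=3, y=6), (x=3, y=8), (x=2, y=9), (x=1, y=10)
  Distance 4: (x=0, y=4), (x=3, y=7), (x=4, y=8), (x=3, y=9), (x=0, y=10), (x=2, y=10)
  Distance 5: (x=1, y=4), (x=4, y=7), (x=5, y=8), (x=4, y=9), (x=3, y=10)
  Distance 6: (x=1, y=3), (x=6, y=8), (x=5, y=9), (x=4, y=10)
  Distance 7: (x=1, y=2), (x=2, y=3), (x=6, y=7), (x=7, y=8), (x=6, y=9), (x=5, y=10)
  Distance 8: (x=1, y=1), (x=0, y=2), (x=3, y=3), (x=6, y=6), (x=7, y=7), (x=8, y=8), (x=7, y=9), (x=6, y=10)
  Distance 9: (x=1, y=0), (x=0, y=1), (x=2, y=1), (x=3, y=2), (x=4, y=3), (x=3, y=4), (x=6, y=5), (x=5, y=6), (x=7, y=6), (x=8, y=7), (x=7, y=10)
  Distance 10: (x=0, y=0), (x=6, y=4), (x=5, y=5), (x=7, y=5), (x=8, y=10)
  Distance 11: (x=5, y=4), (x=4, y=5), (x=8, y=5)
  Distance 12: (x=8, y=4)
  Distance 13: (x=8, y=3)  <- goal reached here
One shortest path (13 moves): (x=1, y=7) -> (x=1, y=8) -> (x=2, y=8) -> (x=3, y=8) -> (x=4, y=8) -> (x=5, y=8) -> (x=6, y=8) -> (x=7, y=8) -> (x=7, y=7) -> (x=7, y=6) -> (x=7, y=5) -> (x=8, y=5) -> (x=8, y=4) -> (x=8, y=3)

Answer: Shortest path length: 13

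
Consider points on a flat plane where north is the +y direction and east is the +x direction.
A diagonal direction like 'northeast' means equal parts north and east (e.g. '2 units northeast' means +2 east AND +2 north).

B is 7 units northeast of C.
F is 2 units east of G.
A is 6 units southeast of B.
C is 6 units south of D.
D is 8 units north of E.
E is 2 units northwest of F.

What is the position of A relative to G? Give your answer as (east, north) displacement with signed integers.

Answer: A is at (east=13, north=5) relative to G.

Derivation:
Place G at the origin (east=0, north=0).
  F is 2 units east of G: delta (east=+2, north=+0); F at (east=2, north=0).
  E is 2 units northwest of F: delta (east=-2, north=+2); E at (east=0, north=2).
  D is 8 units north of E: delta (east=+0, north=+8); D at (east=0, north=10).
  C is 6 units south of D: delta (east=+0, north=-6); C at (east=0, north=4).
  B is 7 units northeast of C: delta (east=+7, north=+7); B at (east=7, north=11).
  A is 6 units southeast of B: delta (east=+6, north=-6); A at (east=13, north=5).
Therefore A relative to G: (east=13, north=5).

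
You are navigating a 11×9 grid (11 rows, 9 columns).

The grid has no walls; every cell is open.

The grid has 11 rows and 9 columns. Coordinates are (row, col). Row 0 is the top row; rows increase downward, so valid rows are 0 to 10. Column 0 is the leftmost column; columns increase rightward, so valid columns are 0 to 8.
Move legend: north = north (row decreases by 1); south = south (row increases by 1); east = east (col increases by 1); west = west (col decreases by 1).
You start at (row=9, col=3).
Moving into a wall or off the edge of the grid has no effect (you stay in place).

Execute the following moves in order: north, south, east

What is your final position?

Start: (row=9, col=3)
  north (north): (row=9, col=3) -> (row=8, col=3)
  south (south): (row=8, col=3) -> (row=9, col=3)
  east (east): (row=9, col=3) -> (row=9, col=4)
Final: (row=9, col=4)

Answer: Final position: (row=9, col=4)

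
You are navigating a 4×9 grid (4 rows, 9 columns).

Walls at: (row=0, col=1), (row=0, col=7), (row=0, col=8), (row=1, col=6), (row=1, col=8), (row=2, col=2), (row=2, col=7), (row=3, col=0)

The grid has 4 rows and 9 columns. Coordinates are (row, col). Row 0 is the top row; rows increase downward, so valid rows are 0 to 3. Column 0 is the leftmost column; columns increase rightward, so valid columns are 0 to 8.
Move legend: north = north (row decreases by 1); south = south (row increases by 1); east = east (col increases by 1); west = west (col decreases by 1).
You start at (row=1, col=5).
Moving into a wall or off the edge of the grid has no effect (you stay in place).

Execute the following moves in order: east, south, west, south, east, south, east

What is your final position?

Answer: Final position: (row=3, col=6)

Derivation:
Start: (row=1, col=5)
  east (east): blocked, stay at (row=1, col=5)
  south (south): (row=1, col=5) -> (row=2, col=5)
  west (west): (row=2, col=5) -> (row=2, col=4)
  south (south): (row=2, col=4) -> (row=3, col=4)
  east (east): (row=3, col=4) -> (row=3, col=5)
  south (south): blocked, stay at (row=3, col=5)
  east (east): (row=3, col=5) -> (row=3, col=6)
Final: (row=3, col=6)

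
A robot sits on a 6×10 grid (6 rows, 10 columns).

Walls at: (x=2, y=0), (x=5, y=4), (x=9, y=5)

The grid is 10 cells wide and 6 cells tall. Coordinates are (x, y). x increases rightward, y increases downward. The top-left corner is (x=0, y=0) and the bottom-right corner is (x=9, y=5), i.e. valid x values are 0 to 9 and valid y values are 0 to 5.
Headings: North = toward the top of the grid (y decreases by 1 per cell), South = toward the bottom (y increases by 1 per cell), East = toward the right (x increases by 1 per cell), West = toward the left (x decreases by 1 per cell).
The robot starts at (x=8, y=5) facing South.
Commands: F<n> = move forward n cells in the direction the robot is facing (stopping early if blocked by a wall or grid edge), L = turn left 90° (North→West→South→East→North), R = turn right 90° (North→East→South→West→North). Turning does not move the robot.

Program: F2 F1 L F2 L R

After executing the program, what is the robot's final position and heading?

Answer: Final position: (x=8, y=5), facing East

Derivation:
Start: (x=8, y=5), facing South
  F2: move forward 0/2 (blocked), now at (x=8, y=5)
  F1: move forward 0/1 (blocked), now at (x=8, y=5)
  L: turn left, now facing East
  F2: move forward 0/2 (blocked), now at (x=8, y=5)
  L: turn left, now facing North
  R: turn right, now facing East
Final: (x=8, y=5), facing East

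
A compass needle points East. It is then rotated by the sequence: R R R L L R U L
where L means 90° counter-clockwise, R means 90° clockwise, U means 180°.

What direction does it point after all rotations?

Answer: Final heading: North

Derivation:
Start: East
  R (right (90° clockwise)) -> South
  R (right (90° clockwise)) -> West
  R (right (90° clockwise)) -> North
  L (left (90° counter-clockwise)) -> West
  L (left (90° counter-clockwise)) -> South
  R (right (90° clockwise)) -> West
  U (U-turn (180°)) -> East
  L (left (90° counter-clockwise)) -> North
Final: North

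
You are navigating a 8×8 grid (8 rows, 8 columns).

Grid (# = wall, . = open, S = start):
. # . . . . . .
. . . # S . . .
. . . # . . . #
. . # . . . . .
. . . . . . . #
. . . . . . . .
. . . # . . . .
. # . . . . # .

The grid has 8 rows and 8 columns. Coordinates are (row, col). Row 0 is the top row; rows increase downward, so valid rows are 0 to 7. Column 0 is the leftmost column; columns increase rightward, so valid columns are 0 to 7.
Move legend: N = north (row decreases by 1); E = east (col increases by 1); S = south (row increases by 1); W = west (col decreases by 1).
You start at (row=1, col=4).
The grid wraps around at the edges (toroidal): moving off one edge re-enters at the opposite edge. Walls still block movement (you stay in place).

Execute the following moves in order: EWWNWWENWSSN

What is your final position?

Answer: Final position: (row=0, col=2)

Derivation:
Start: (row=1, col=4)
  E (east): (row=1, col=4) -> (row=1, col=5)
  W (west): (row=1, col=5) -> (row=1, col=4)
  W (west): blocked, stay at (row=1, col=4)
  N (north): (row=1, col=4) -> (row=0, col=4)
  W (west): (row=0, col=4) -> (row=0, col=3)
  W (west): (row=0, col=3) -> (row=0, col=2)
  E (east): (row=0, col=2) -> (row=0, col=3)
  N (north): (row=0, col=3) -> (row=7, col=3)
  W (west): (row=7, col=3) -> (row=7, col=2)
  S (south): (row=7, col=2) -> (row=0, col=2)
  S (south): (row=0, col=2) -> (row=1, col=2)
  N (north): (row=1, col=2) -> (row=0, col=2)
Final: (row=0, col=2)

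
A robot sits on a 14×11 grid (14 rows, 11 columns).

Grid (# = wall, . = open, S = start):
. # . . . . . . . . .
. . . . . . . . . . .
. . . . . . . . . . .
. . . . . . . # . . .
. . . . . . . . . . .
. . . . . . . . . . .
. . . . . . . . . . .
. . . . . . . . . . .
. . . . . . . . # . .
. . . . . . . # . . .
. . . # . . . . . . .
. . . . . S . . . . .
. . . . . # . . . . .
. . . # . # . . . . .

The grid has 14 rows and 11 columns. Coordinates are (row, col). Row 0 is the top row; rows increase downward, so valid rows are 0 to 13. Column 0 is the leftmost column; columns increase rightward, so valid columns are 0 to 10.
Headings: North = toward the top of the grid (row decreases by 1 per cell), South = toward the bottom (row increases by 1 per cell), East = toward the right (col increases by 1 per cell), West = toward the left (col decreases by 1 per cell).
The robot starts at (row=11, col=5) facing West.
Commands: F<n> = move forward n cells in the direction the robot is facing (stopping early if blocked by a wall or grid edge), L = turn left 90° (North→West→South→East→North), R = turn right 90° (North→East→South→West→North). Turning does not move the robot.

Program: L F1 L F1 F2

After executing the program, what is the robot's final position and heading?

Answer: Final position: (row=11, col=8), facing East

Derivation:
Start: (row=11, col=5), facing West
  L: turn left, now facing South
  F1: move forward 0/1 (blocked), now at (row=11, col=5)
  L: turn left, now facing East
  F1: move forward 1, now at (row=11, col=6)
  F2: move forward 2, now at (row=11, col=8)
Final: (row=11, col=8), facing East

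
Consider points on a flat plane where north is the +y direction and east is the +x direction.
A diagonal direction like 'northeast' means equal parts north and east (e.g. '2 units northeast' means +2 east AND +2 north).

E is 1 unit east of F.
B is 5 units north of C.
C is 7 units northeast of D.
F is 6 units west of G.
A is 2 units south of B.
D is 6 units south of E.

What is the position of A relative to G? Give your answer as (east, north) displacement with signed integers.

Answer: A is at (east=2, north=4) relative to G.

Derivation:
Place G at the origin (east=0, north=0).
  F is 6 units west of G: delta (east=-6, north=+0); F at (east=-6, north=0).
  E is 1 unit east of F: delta (east=+1, north=+0); E at (east=-5, north=0).
  D is 6 units south of E: delta (east=+0, north=-6); D at (east=-5, north=-6).
  C is 7 units northeast of D: delta (east=+7, north=+7); C at (east=2, north=1).
  B is 5 units north of C: delta (east=+0, north=+5); B at (east=2, north=6).
  A is 2 units south of B: delta (east=+0, north=-2); A at (east=2, north=4).
Therefore A relative to G: (east=2, north=4).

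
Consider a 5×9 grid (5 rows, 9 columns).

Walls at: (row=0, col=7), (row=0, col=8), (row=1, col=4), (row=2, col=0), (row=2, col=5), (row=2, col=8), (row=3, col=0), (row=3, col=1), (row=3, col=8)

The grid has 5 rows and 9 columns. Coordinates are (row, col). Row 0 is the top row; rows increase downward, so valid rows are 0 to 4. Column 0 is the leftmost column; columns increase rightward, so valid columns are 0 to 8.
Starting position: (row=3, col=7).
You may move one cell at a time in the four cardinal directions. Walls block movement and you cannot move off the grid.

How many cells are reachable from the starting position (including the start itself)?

BFS flood-fill from (row=3, col=7):
  Distance 0: (row=3, col=7)
  Distance 1: (row=2, col=7), (row=3, col=6), (row=4, col=7)
  Distance 2: (row=1, col=7), (row=2, col=6), (row=3, col=5), (row=4, col=6), (row=4, col=8)
  Distance 3: (row=1, col=6), (row=1, col=8), (row=3, col=4), (row=4, col=5)
  Distance 4: (row=0, col=6), (row=1, col=5), (row=2, col=4), (row=3, col=3), (row=4, col=4)
  Distance 5: (row=0, col=5), (row=2, col=3), (row=3, col=2), (row=4, col=3)
  Distance 6: (row=0, col=4), (row=1, col=3), (row=2, col=2), (row=4, col=2)
  Distance 7: (row=0, col=3), (row=1, col=2), (row=2, col=1), (row=4, col=1)
  Distance 8: (row=0, col=2), (row=1, col=1), (row=4, col=0)
  Distance 9: (row=0, col=1), (row=1, col=0)
  Distance 10: (row=0, col=0)
Total reachable: 36 (grid has 36 open cells total)

Answer: Reachable cells: 36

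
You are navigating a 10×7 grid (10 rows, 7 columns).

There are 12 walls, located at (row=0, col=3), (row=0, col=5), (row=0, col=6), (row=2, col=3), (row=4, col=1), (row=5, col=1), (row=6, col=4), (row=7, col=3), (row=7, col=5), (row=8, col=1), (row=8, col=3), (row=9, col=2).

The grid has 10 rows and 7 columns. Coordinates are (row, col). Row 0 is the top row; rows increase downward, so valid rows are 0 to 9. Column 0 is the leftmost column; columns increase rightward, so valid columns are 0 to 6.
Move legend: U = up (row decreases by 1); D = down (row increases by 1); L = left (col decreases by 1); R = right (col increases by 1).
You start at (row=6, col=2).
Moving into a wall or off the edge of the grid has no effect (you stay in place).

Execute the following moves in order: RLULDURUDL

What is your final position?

Start: (row=6, col=2)
  R (right): (row=6, col=2) -> (row=6, col=3)
  L (left): (row=6, col=3) -> (row=6, col=2)
  U (up): (row=6, col=2) -> (row=5, col=2)
  L (left): blocked, stay at (row=5, col=2)
  D (down): (row=5, col=2) -> (row=6, col=2)
  U (up): (row=6, col=2) -> (row=5, col=2)
  R (right): (row=5, col=2) -> (row=5, col=3)
  U (up): (row=5, col=3) -> (row=4, col=3)
  D (down): (row=4, col=3) -> (row=5, col=3)
  L (left): (row=5, col=3) -> (row=5, col=2)
Final: (row=5, col=2)

Answer: Final position: (row=5, col=2)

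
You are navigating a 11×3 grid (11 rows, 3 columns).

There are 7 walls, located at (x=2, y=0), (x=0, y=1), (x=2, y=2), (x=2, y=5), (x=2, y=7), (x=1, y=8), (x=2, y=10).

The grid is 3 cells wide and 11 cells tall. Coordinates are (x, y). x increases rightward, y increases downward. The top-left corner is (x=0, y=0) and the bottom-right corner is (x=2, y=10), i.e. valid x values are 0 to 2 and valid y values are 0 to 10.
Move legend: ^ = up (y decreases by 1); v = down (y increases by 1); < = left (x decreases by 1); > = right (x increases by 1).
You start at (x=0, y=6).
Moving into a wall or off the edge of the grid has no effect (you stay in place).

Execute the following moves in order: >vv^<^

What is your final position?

Answer: Final position: (x=0, y=5)

Derivation:
Start: (x=0, y=6)
  > (right): (x=0, y=6) -> (x=1, y=6)
  v (down): (x=1, y=6) -> (x=1, y=7)
  v (down): blocked, stay at (x=1, y=7)
  ^ (up): (x=1, y=7) -> (x=1, y=6)
  < (left): (x=1, y=6) -> (x=0, y=6)
  ^ (up): (x=0, y=6) -> (x=0, y=5)
Final: (x=0, y=5)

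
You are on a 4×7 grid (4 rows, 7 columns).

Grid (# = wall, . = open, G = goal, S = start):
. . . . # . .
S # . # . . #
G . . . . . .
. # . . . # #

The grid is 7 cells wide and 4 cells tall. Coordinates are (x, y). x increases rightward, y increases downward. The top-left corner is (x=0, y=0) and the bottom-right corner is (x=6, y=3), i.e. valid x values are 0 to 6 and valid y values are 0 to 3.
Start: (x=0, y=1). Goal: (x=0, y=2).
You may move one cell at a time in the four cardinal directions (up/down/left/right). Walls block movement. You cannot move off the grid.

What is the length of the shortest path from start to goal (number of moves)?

BFS from (x=0, y=1) until reaching (x=0, y=2):
  Distance 0: (x=0, y=1)
  Distance 1: (x=0, y=0), (x=0, y=2)  <- goal reached here
One shortest path (1 moves): (x=0, y=1) -> (x=0, y=2)

Answer: Shortest path length: 1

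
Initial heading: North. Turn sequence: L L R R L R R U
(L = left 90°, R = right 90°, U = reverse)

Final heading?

Start: North
  L (left (90° counter-clockwise)) -> West
  L (left (90° counter-clockwise)) -> South
  R (right (90° clockwise)) -> West
  R (right (90° clockwise)) -> North
  L (left (90° counter-clockwise)) -> West
  R (right (90° clockwise)) -> North
  R (right (90° clockwise)) -> East
  U (U-turn (180°)) -> West
Final: West

Answer: Final heading: West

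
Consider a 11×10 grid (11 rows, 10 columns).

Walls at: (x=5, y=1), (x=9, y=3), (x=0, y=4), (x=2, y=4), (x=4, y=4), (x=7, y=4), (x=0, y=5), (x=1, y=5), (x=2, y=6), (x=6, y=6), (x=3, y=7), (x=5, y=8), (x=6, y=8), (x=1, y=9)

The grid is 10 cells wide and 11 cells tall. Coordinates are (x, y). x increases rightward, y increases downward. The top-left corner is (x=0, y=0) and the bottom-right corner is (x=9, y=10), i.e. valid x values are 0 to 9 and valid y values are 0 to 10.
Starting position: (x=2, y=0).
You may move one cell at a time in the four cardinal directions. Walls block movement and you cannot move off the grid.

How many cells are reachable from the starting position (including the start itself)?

BFS flood-fill from (x=2, y=0):
  Distance 0: (x=2, y=0)
  Distance 1: (x=1, y=0), (x=3, y=0), (x=2, y=1)
  Distance 2: (x=0, y=0), (x=4, y=0), (x=1, y=1), (x=3, y=1), (x=2, y=2)
  Distance 3: (x=5, y=0), (x=0, y=1), (x=4, y=1), (x=1, y=2), (x=3, y=2), (x=2, y=3)
  Distance 4: (x=6, y=0), (x=0, y=2), (x=4, y=2), (x=1, y=3), (x=3, y=3)
  Distance 5: (x=7, y=0), (x=6, y=1), (x=5, y=2), (x=0, y=3), (x=4, y=3), (x=1, y=4), (x=3, y=4)
  Distance 6: (x=8, y=0), (x=7, y=1), (x=6, y=2), (x=5, y=3), (x=3, y=5)
  Distance 7: (x=9, y=0), (x=8, y=1), (x=7, y=2), (x=6, y=3), (x=5, y=4), (x=2, y=5), (x=4, y=5), (x=3, y=6)
  Distance 8: (x=9, y=1), (x=8, y=2), (x=7, y=3), (x=6, y=4), (x=5, y=5), (x=4, y=6)
  Distance 9: (x=9, y=2), (x=8, y=3), (x=6, y=5), (x=5, y=6), (x=4, y=7)
  Distance 10: (x=8, y=4), (x=7, y=5), (x=5, y=7), (x=4, y=8)
  Distance 11: (x=9, y=4), (x=8, y=5), (x=7, y=6), (x=6, y=7), (x=3, y=8), (x=4, y=9)
  Distance 12: (x=9, y=5), (x=8, y=6), (x=7, y=7), (x=2, y=8), (x=3, y=9), (x=5, y=9), (x=4, y=10)
  Distance 13: (x=9, y=6), (x=2, y=7), (x=8, y=7), (x=1, y=8), (x=7, y=8), (x=2, y=9), (x=6, y=9), (x=3, y=10), (x=5, y=10)
  Distance 14: (x=1, y=7), (x=9, y=7), (x=0, y=8), (x=8, y=8), (x=7, y=9), (x=2, y=10), (x=6, y=10)
  Distance 15: (x=1, y=6), (x=0, y=7), (x=9, y=8), (x=0, y=9), (x=8, y=9), (x=1, y=10), (x=7, y=10)
  Distance 16: (x=0, y=6), (x=9, y=9), (x=0, y=10), (x=8, y=10)
  Distance 17: (x=9, y=10)
Total reachable: 96 (grid has 96 open cells total)

Answer: Reachable cells: 96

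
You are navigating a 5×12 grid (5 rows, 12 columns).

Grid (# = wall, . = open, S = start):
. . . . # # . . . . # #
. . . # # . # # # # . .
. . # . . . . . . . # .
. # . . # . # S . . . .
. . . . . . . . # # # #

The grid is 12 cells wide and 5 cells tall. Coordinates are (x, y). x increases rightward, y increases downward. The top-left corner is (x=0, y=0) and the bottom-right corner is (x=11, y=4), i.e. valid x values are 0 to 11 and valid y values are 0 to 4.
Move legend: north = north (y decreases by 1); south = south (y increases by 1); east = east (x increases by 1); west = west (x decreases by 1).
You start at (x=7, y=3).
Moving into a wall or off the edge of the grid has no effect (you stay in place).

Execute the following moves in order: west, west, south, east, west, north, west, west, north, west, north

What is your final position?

Start: (x=7, y=3)
  west (west): blocked, stay at (x=7, y=3)
  west (west): blocked, stay at (x=7, y=3)
  south (south): (x=7, y=3) -> (x=7, y=4)
  east (east): blocked, stay at (x=7, y=4)
  west (west): (x=7, y=4) -> (x=6, y=4)
  north (north): blocked, stay at (x=6, y=4)
  west (west): (x=6, y=4) -> (x=5, y=4)
  west (west): (x=5, y=4) -> (x=4, y=4)
  north (north): blocked, stay at (x=4, y=4)
  west (west): (x=4, y=4) -> (x=3, y=4)
  north (north): (x=3, y=4) -> (x=3, y=3)
Final: (x=3, y=3)

Answer: Final position: (x=3, y=3)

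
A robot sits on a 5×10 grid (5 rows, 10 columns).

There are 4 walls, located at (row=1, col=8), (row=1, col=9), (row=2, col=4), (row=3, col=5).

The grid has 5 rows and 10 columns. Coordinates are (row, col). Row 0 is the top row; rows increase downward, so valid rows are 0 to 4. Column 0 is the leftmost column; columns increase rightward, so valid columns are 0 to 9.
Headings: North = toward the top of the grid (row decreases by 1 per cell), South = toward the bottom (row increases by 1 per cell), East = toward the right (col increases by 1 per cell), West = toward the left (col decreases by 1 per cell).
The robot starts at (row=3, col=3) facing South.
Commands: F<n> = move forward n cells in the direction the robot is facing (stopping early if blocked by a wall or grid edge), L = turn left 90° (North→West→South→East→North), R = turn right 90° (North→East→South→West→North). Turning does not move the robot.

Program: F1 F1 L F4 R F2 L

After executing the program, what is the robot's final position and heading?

Start: (row=3, col=3), facing South
  F1: move forward 1, now at (row=4, col=3)
  F1: move forward 0/1 (blocked), now at (row=4, col=3)
  L: turn left, now facing East
  F4: move forward 4, now at (row=4, col=7)
  R: turn right, now facing South
  F2: move forward 0/2 (blocked), now at (row=4, col=7)
  L: turn left, now facing East
Final: (row=4, col=7), facing East

Answer: Final position: (row=4, col=7), facing East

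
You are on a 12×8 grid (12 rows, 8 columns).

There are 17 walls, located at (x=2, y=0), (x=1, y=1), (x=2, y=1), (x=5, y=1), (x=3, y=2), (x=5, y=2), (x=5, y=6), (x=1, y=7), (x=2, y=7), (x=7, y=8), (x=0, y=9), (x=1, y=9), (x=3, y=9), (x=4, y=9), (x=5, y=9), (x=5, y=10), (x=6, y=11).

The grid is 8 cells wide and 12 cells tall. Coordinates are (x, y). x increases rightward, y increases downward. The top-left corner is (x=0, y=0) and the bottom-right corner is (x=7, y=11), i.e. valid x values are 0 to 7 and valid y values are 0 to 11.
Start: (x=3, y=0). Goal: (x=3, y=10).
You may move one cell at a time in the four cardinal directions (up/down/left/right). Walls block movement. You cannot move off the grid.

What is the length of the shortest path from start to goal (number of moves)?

Answer: Shortest path length: 14

Derivation:
BFS from (x=3, y=0) until reaching (x=3, y=10):
  Distance 0: (x=3, y=0)
  Distance 1: (x=4, y=0), (x=3, y=1)
  Distance 2: (x=5, y=0), (x=4, y=1)
  Distance 3: (x=6, y=0), (x=4, y=2)
  Distance 4: (x=7, y=0), (x=6, y=1), (x=4, y=3)
  Distance 5: (x=7, y=1), (x=6, y=2), (x=3, y=3), (x=5, y=3), (x=4, y=4)
  Distance 6: (x=7, y=2), (x=2, y=3), (x=6, y=3), (x=3, y=4), (x=5, y=4), (x=4, y=5)
  Distance 7: (x=2, y=2), (x=1, y=3), (x=7, y=3), (x=2, y=4), (x=6, y=4), (x=3, y=5), (x=5, y=5), (x=4, y=6)
  Distance 8: (x=1, y=2), (x=0, y=3), (x=1, y=4), (x=7, y=4), (x=2, y=5), (x=6, y=5), (x=3, y=6), (x=4, y=7)
  Distance 9: (x=0, y=2), (x=0, y=4), (x=1, y=5), (x=7, y=5), (x=2, y=6), (x=6, y=6), (x=3, y=7), (x=5, y=7), (x=4, y=8)
  Distance 10: (x=0, y=1), (x=0, y=5), (x=1, y=6), (x=7, y=6), (x=6, y=7), (x=3, y=8), (x=5, y=8)
  Distance 11: (x=0, y=0), (x=0, y=6), (x=7, y=7), (x=2, y=8), (x=6, y=8)
  Distance 12: (x=1, y=0), (x=0, y=7), (x=1, y=8), (x=2, y=9), (x=6, y=9)
  Distance 13: (x=0, y=8), (x=7, y=9), (x=2, y=10), (x=6, y=10)
  Distance 14: (x=1, y=10), (x=3, y=10), (x=7, y=10), (x=2, y=11)  <- goal reached here
One shortest path (14 moves): (x=3, y=0) -> (x=4, y=0) -> (x=4, y=1) -> (x=4, y=2) -> (x=4, y=3) -> (x=3, y=3) -> (x=3, y=4) -> (x=3, y=5) -> (x=3, y=6) -> (x=3, y=7) -> (x=3, y=8) -> (x=2, y=8) -> (x=2, y=9) -> (x=2, y=10) -> (x=3, y=10)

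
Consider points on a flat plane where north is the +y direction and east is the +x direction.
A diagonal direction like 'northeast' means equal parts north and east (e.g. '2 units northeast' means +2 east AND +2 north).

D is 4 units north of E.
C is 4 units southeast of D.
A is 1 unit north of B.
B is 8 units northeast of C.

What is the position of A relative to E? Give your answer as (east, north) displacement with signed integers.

Answer: A is at (east=12, north=9) relative to E.

Derivation:
Place E at the origin (east=0, north=0).
  D is 4 units north of E: delta (east=+0, north=+4); D at (east=0, north=4).
  C is 4 units southeast of D: delta (east=+4, north=-4); C at (east=4, north=0).
  B is 8 units northeast of C: delta (east=+8, north=+8); B at (east=12, north=8).
  A is 1 unit north of B: delta (east=+0, north=+1); A at (east=12, north=9).
Therefore A relative to E: (east=12, north=9).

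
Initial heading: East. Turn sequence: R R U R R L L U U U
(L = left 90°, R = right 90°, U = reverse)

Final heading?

Answer: Final heading: West

Derivation:
Start: East
  R (right (90° clockwise)) -> South
  R (right (90° clockwise)) -> West
  U (U-turn (180°)) -> East
  R (right (90° clockwise)) -> South
  R (right (90° clockwise)) -> West
  L (left (90° counter-clockwise)) -> South
  L (left (90° counter-clockwise)) -> East
  U (U-turn (180°)) -> West
  U (U-turn (180°)) -> East
  U (U-turn (180°)) -> West
Final: West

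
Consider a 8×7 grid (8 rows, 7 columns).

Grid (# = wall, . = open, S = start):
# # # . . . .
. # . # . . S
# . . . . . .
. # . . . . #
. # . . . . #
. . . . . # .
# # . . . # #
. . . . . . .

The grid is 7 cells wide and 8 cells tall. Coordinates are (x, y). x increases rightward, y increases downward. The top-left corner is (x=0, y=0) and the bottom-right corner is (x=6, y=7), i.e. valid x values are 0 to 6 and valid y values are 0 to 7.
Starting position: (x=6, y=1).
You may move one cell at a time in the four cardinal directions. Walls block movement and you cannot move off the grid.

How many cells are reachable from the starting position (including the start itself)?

BFS flood-fill from (x=6, y=1):
  Distance 0: (x=6, y=1)
  Distance 1: (x=6, y=0), (x=5, y=1), (x=6, y=2)
  Distance 2: (x=5, y=0), (x=4, y=1), (x=5, y=2)
  Distance 3: (x=4, y=0), (x=4, y=2), (x=5, y=3)
  Distance 4: (x=3, y=0), (x=3, y=2), (x=4, y=3), (x=5, y=4)
  Distance 5: (x=2, y=2), (x=3, y=3), (x=4, y=4)
  Distance 6: (x=2, y=1), (x=1, y=2), (x=2, y=3), (x=3, y=4), (x=4, y=5)
  Distance 7: (x=2, y=4), (x=3, y=5), (x=4, y=6)
  Distance 8: (x=2, y=5), (x=3, y=6), (x=4, y=7)
  Distance 9: (x=1, y=5), (x=2, y=6), (x=3, y=7), (x=5, y=7)
  Distance 10: (x=0, y=5), (x=2, y=7), (x=6, y=7)
  Distance 11: (x=0, y=4), (x=1, y=7)
  Distance 12: (x=0, y=3), (x=0, y=7)
Total reachable: 39 (grid has 41 open cells total)

Answer: Reachable cells: 39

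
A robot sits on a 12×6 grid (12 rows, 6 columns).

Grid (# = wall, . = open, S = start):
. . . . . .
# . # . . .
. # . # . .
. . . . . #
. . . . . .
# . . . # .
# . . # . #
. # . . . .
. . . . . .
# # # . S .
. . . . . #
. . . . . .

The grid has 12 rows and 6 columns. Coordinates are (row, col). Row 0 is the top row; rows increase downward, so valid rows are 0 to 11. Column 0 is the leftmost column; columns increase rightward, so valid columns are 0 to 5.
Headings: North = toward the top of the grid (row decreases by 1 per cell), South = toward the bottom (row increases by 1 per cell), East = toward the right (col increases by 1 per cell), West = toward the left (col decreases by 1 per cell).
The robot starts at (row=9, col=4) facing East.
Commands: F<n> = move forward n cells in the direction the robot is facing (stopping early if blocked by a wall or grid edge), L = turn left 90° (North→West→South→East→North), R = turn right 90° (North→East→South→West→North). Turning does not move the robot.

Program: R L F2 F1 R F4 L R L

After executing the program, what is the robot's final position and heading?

Answer: Final position: (row=9, col=5), facing East

Derivation:
Start: (row=9, col=4), facing East
  R: turn right, now facing South
  L: turn left, now facing East
  F2: move forward 1/2 (blocked), now at (row=9, col=5)
  F1: move forward 0/1 (blocked), now at (row=9, col=5)
  R: turn right, now facing South
  F4: move forward 0/4 (blocked), now at (row=9, col=5)
  L: turn left, now facing East
  R: turn right, now facing South
  L: turn left, now facing East
Final: (row=9, col=5), facing East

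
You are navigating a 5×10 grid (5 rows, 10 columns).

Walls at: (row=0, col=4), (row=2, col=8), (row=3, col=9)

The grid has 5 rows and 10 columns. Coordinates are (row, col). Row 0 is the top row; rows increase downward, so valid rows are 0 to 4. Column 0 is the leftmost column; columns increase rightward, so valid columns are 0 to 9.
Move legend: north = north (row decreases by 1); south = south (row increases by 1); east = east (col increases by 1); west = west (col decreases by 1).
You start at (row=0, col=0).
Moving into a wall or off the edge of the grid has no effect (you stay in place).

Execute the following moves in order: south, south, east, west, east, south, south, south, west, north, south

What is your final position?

Start: (row=0, col=0)
  south (south): (row=0, col=0) -> (row=1, col=0)
  south (south): (row=1, col=0) -> (row=2, col=0)
  east (east): (row=2, col=0) -> (row=2, col=1)
  west (west): (row=2, col=1) -> (row=2, col=0)
  east (east): (row=2, col=0) -> (row=2, col=1)
  south (south): (row=2, col=1) -> (row=3, col=1)
  south (south): (row=3, col=1) -> (row=4, col=1)
  south (south): blocked, stay at (row=4, col=1)
  west (west): (row=4, col=1) -> (row=4, col=0)
  north (north): (row=4, col=0) -> (row=3, col=0)
  south (south): (row=3, col=0) -> (row=4, col=0)
Final: (row=4, col=0)

Answer: Final position: (row=4, col=0)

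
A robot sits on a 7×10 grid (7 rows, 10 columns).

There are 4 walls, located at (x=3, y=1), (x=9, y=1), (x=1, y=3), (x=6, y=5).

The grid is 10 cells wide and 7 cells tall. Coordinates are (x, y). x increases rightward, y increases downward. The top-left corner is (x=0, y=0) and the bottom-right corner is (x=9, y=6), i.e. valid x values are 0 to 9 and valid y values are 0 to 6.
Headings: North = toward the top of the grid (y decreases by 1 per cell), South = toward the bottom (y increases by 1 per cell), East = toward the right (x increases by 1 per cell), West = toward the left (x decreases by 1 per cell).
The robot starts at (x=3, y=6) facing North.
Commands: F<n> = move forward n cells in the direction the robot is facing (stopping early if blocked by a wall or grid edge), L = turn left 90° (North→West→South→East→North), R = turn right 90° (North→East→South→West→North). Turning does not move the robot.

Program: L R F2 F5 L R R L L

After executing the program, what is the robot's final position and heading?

Start: (x=3, y=6), facing North
  L: turn left, now facing West
  R: turn right, now facing North
  F2: move forward 2, now at (x=3, y=4)
  F5: move forward 2/5 (blocked), now at (x=3, y=2)
  L: turn left, now facing West
  R: turn right, now facing North
  R: turn right, now facing East
  L: turn left, now facing North
  L: turn left, now facing West
Final: (x=3, y=2), facing West

Answer: Final position: (x=3, y=2), facing West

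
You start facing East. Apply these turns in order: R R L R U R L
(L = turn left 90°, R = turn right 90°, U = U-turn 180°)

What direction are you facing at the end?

Answer: Final heading: East

Derivation:
Start: East
  R (right (90° clockwise)) -> South
  R (right (90° clockwise)) -> West
  L (left (90° counter-clockwise)) -> South
  R (right (90° clockwise)) -> West
  U (U-turn (180°)) -> East
  R (right (90° clockwise)) -> South
  L (left (90° counter-clockwise)) -> East
Final: East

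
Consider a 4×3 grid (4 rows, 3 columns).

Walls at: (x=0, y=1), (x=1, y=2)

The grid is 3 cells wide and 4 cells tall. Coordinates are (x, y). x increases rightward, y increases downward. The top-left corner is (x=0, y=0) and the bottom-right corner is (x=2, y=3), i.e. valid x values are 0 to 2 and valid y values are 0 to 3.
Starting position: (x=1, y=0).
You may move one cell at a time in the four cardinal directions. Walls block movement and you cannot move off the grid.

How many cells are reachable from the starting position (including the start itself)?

Answer: Reachable cells: 10

Derivation:
BFS flood-fill from (x=1, y=0):
  Distance 0: (x=1, y=0)
  Distance 1: (x=0, y=0), (x=2, y=0), (x=1, y=1)
  Distance 2: (x=2, y=1)
  Distance 3: (x=2, y=2)
  Distance 4: (x=2, y=3)
  Distance 5: (x=1, y=3)
  Distance 6: (x=0, y=3)
  Distance 7: (x=0, y=2)
Total reachable: 10 (grid has 10 open cells total)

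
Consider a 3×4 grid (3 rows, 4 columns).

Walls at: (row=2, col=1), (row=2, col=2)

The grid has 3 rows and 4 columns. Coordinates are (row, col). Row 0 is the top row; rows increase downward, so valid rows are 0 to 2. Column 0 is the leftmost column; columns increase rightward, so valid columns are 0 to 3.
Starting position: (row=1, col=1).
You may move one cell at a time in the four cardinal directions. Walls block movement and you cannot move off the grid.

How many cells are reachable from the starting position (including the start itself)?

BFS flood-fill from (row=1, col=1):
  Distance 0: (row=1, col=1)
  Distance 1: (row=0, col=1), (row=1, col=0), (row=1, col=2)
  Distance 2: (row=0, col=0), (row=0, col=2), (row=1, col=3), (row=2, col=0)
  Distance 3: (row=0, col=3), (row=2, col=3)
Total reachable: 10 (grid has 10 open cells total)

Answer: Reachable cells: 10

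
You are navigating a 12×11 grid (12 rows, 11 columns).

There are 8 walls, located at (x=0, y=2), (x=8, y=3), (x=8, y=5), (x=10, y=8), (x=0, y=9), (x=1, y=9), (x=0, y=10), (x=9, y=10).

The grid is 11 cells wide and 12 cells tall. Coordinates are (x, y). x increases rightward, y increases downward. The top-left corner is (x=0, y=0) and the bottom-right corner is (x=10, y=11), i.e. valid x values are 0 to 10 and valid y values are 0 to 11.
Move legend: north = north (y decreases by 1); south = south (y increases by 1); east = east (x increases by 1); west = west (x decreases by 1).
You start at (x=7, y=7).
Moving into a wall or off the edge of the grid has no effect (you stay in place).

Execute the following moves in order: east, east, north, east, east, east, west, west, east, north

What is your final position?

Start: (x=7, y=7)
  east (east): (x=7, y=7) -> (x=8, y=7)
  east (east): (x=8, y=7) -> (x=9, y=7)
  north (north): (x=9, y=7) -> (x=9, y=6)
  east (east): (x=9, y=6) -> (x=10, y=6)
  east (east): blocked, stay at (x=10, y=6)
  east (east): blocked, stay at (x=10, y=6)
  west (west): (x=10, y=6) -> (x=9, y=6)
  west (west): (x=9, y=6) -> (x=8, y=6)
  east (east): (x=8, y=6) -> (x=9, y=6)
  north (north): (x=9, y=6) -> (x=9, y=5)
Final: (x=9, y=5)

Answer: Final position: (x=9, y=5)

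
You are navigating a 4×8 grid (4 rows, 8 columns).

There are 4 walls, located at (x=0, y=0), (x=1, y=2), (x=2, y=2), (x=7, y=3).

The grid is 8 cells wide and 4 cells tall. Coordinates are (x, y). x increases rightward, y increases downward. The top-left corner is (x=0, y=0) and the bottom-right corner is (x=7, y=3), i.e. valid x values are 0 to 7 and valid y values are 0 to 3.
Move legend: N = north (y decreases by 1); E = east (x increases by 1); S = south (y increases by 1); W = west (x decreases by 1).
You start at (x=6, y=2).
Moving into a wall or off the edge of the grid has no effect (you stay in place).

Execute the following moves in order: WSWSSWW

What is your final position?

Start: (x=6, y=2)
  W (west): (x=6, y=2) -> (x=5, y=2)
  S (south): (x=5, y=2) -> (x=5, y=3)
  W (west): (x=5, y=3) -> (x=4, y=3)
  S (south): blocked, stay at (x=4, y=3)
  S (south): blocked, stay at (x=4, y=3)
  W (west): (x=4, y=3) -> (x=3, y=3)
  W (west): (x=3, y=3) -> (x=2, y=3)
Final: (x=2, y=3)

Answer: Final position: (x=2, y=3)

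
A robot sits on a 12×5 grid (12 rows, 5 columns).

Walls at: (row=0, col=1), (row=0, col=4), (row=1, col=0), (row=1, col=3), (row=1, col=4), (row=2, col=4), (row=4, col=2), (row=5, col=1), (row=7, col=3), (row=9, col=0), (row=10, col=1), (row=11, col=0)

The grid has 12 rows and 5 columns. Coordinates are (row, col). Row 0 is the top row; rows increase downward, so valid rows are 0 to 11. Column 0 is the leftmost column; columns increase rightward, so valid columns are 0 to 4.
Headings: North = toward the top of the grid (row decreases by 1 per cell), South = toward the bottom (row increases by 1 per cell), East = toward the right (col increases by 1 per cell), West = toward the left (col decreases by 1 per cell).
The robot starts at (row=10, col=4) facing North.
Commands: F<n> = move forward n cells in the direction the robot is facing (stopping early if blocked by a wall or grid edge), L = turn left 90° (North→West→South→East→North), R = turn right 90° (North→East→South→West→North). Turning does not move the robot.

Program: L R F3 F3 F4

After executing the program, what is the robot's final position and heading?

Start: (row=10, col=4), facing North
  L: turn left, now facing West
  R: turn right, now facing North
  F3: move forward 3, now at (row=7, col=4)
  F3: move forward 3, now at (row=4, col=4)
  F4: move forward 1/4 (blocked), now at (row=3, col=4)
Final: (row=3, col=4), facing North

Answer: Final position: (row=3, col=4), facing North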